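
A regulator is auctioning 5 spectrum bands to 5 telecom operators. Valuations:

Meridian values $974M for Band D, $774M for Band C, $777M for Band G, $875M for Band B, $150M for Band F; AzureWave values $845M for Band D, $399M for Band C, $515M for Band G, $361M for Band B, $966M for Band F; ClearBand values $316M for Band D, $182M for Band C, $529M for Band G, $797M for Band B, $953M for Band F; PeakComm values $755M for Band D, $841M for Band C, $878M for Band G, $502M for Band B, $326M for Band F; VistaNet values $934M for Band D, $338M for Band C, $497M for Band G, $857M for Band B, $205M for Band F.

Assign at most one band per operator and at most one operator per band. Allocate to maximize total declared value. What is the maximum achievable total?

Max total: $4349M

Optimal: Meridian→Band C ($774M), AzureWave→Band F ($966M), ClearBand→Band B ($797M), PeakComm→Band G ($878M), VistaNet→Band D ($934M) — total 774+966+797+878+934 = $4349M.
Max-entry greedy (repeatedly take the single best remaining cell) gives $3857M, worse by 492.
Next-best assignment: Meridian→Band G, AzureWave→Band F, ClearBand→Band B, PeakComm→Band C, VistaNet→Band D = $4315M.
Every other assignment is strictly worse.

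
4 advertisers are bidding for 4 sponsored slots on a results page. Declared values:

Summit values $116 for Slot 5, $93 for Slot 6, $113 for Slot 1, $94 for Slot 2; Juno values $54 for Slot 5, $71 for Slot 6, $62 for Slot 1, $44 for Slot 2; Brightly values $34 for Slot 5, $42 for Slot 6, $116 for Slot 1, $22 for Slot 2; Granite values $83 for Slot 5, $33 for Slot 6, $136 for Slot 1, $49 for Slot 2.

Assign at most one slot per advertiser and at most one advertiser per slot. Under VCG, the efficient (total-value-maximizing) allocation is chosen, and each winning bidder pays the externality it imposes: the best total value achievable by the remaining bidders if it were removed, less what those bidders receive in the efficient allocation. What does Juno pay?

Efficient allocation: Summit→Slot 2 ($94), Juno→Slot 6 ($71), Brightly→Slot 1 ($116), Granite→Slot 5 ($83); total welfare W = $364.
Juno receives Slot 6 at value $71, so the others get W − 71 = $293.
Without Juno: best allocation of the remaining 3 bidders over all 4 slots is Summit→Slot 5 ($116), Brightly→Slot 6 ($42), Granite→Slot 1 ($136), total $294.
VCG payment = (others' best without Juno) − (others' welfare with Juno) = 294 − 293 = $1.

Juno pays $1.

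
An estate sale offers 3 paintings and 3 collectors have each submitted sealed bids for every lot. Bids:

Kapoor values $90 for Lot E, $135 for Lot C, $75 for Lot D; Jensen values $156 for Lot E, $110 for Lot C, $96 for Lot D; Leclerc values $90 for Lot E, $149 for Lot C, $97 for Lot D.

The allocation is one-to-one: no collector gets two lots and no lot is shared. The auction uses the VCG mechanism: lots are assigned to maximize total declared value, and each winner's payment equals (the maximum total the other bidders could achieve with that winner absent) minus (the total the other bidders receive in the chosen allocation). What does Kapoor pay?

Kapoor pays $52.

Efficient allocation: Kapoor→Lot C ($135), Jensen→Lot E ($156), Leclerc→Lot D ($97); total welfare W = $388.
Kapoor receives Lot C at value $135, so the others get W − 135 = $253.
Without Kapoor: best allocation of the remaining 2 bidders over all 3 lots is Jensen→Lot E ($156), Leclerc→Lot C ($149), total $305.
VCG payment = (others' best without Kapoor) − (others' welfare with Kapoor) = 305 − 253 = $52.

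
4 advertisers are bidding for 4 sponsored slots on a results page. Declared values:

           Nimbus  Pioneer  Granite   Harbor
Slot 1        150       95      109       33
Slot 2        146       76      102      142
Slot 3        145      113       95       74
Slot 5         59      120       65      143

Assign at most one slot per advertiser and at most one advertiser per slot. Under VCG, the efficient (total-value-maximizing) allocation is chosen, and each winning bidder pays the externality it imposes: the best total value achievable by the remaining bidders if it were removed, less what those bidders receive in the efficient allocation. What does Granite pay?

Efficient allocation: Nimbus→Slot 3 ($145), Pioneer→Slot 5 ($120), Granite→Slot 1 ($109), Harbor→Slot 2 ($142); total welfare W = $516.
Granite receives Slot 1 at value $109, so the others get W − 109 = $407.
Without Granite: best allocation of the remaining 3 bidders over all 4 slots is Nimbus→Slot 1 ($150), Pioneer→Slot 5 ($120), Harbor→Slot 2 ($142), total $412.
VCG payment = (others' best without Granite) − (others' welfare with Granite) = 412 − 407 = $5.

Granite pays $5.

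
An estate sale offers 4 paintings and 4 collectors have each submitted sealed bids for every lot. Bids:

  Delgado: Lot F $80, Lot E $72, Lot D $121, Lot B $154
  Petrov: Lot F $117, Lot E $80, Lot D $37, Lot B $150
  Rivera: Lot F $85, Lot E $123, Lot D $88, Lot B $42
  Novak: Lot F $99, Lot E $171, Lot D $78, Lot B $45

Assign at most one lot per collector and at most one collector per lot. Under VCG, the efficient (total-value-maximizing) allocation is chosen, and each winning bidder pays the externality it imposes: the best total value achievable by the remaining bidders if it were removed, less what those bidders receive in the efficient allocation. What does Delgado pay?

Delgado pays $33.

Efficient allocation: Delgado→Lot B ($154), Petrov→Lot F ($117), Rivera→Lot D ($88), Novak→Lot E ($171); total welfare W = $530.
Delgado receives Lot B at value $154, so the others get W − 154 = $376.
Without Delgado: best allocation of the remaining 3 bidders over all 4 lots is Petrov→Lot B ($150), Rivera→Lot D ($88), Novak→Lot E ($171), total $409.
VCG payment = (others' best without Delgado) − (others' welfare with Delgado) = 409 − 376 = $33.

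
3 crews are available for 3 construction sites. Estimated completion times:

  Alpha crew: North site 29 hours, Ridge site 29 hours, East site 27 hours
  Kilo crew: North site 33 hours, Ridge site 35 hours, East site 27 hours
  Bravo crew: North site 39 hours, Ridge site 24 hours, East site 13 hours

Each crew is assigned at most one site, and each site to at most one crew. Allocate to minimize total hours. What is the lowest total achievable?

Min total: 75 hours

Optimal: Alpha crew→Ridge site (29 hours), Kilo crew→North site (33 hours), Bravo crew→East site (13 hours) — total 29+33+13 = 75 hours.
Row-greedy (each crew in turn takes its cheapest remaining site) gives 84 hours, worse by 9.
Next-best assignment: Alpha crew→North site, Kilo crew→Ridge site, Bravo crew→East site = 77 hours.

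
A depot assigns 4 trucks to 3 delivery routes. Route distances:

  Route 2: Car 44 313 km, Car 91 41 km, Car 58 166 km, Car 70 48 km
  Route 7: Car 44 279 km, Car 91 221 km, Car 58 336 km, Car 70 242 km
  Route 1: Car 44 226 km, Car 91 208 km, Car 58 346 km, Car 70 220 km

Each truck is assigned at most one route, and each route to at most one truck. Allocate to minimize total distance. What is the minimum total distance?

Optimal: Car 70→Route 2 (48 km), Car 91→Route 7 (221 km), Car 44→Route 1 (226 km) — total 48+221+226 = 495 km.
Min-entry greedy (repeatedly take the single cheapest remaining cell) gives 540 km, worse by 45.
No other one-to-one assignment undercuts 495 km.

Min total: 495 km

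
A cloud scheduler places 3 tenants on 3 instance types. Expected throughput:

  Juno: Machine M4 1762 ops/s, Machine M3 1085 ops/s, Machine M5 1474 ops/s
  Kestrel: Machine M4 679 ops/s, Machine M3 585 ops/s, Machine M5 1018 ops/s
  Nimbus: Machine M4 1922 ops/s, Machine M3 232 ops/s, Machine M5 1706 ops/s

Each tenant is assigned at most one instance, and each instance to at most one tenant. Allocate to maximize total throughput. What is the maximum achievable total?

Maximum total: 4053 ops/s

Optimal: Juno→Machine M4 (1762 ops/s), Kestrel→Machine M3 (585 ops/s), Nimbus→Machine M5 (1706 ops/s) — total 1762+585+1706 = 4053 ops/s.
Row-greedy (each tenant in turn takes its best remaining instance) gives 3012 ops/s, worse by 1041.
Next-best assignment: Juno→Machine M3, Kestrel→Machine M5, Nimbus→Machine M4 = 4025 ops/s.
Every other assignment is strictly worse.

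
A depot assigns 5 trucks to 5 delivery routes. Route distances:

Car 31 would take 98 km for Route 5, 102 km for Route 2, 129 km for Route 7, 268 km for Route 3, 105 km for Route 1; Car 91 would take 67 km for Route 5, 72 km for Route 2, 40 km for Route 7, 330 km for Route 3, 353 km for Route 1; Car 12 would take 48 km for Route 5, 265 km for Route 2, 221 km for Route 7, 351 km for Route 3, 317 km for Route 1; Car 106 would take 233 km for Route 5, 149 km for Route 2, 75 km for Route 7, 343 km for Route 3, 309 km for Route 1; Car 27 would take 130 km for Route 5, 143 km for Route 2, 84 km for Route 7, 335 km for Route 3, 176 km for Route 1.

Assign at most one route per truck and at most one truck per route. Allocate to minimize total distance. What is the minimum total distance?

Min total: 635 km

This is the linear assignment problem.
Optimal: Car 31→Route 1 (105 km), Car 91→Route 2 (72 km), Car 12→Route 5 (48 km), Car 106→Route 7 (75 km), Car 27→Route 3 (335 km) — total 105+72+48+75+335 = 635 km.
Min-entry greedy (repeatedly take the single cheapest remaining cell) gives 709 km, worse by 74.
Next-best assignment: Car 31→Route 3, Car 91→Route 2, Car 12→Route 5, Car 106→Route 7, Car 27→Route 1 = 639 km.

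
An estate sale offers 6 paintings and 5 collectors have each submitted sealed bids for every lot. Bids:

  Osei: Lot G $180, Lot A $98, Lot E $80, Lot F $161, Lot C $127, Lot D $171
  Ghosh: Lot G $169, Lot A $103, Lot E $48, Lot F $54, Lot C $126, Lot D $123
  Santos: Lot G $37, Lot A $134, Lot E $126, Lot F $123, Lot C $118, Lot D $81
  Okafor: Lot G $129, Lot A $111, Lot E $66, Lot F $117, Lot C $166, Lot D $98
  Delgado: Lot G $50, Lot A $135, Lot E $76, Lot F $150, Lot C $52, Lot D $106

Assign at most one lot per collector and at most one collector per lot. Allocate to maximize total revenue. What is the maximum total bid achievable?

Optimal: Osei→Lot D ($171), Ghosh→Lot G ($169), Santos→Lot A ($134), Okafor→Lot C ($166), Delgado→Lot F ($150) — total 171+169+134+166+150 = $790.
Column-greedy (each lot in turn goes to its best remaining collector) gives $684, worse by 106.

Maximum total: $790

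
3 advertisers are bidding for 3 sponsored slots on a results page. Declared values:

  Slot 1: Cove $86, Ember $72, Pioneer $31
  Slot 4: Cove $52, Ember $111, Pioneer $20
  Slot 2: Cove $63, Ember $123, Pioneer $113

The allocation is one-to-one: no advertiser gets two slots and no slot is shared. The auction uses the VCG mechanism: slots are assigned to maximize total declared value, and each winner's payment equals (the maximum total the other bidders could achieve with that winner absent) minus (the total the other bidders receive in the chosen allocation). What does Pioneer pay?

Efficient allocation: Cove→Slot 1 ($86), Ember→Slot 4 ($111), Pioneer→Slot 2 ($113); total welfare W = $310.
Pioneer receives Slot 2 at value $113, so the others get W − 113 = $197.
Without Pioneer: best allocation of the remaining 2 bidders over all 3 slots is Cove→Slot 1 ($86), Ember→Slot 2 ($123), total $209.
VCG payment = (others' best without Pioneer) − (others' welfare with Pioneer) = 209 − 197 = $12.

Pioneer pays $12.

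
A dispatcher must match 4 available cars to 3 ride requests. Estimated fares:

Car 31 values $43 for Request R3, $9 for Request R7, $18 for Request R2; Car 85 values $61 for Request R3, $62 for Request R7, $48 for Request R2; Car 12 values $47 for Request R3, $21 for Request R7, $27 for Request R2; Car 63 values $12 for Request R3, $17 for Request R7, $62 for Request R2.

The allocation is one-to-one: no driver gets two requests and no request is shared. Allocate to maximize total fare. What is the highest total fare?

Max total: $171

Treat this as an assignment problem: match each driver to one request.
Optimal: Car 12→Request R3 ($47), Car 85→Request R7 ($62), Car 63→Request R2 ($62) — total 47+62+62 = $171.
Row-greedy (each driver in turn takes its best remaining request) gives $132, worse by 39.
Next-best assignment: Car 31→Request R3, Car 85→Request R7, Car 63→Request R2 = $167.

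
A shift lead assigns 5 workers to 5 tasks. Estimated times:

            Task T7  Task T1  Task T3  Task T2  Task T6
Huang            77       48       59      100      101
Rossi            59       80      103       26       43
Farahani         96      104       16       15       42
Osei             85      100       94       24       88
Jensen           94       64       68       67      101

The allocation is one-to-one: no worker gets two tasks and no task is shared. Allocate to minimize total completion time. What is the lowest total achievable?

Optimal: Huang→Task T7 (77 min), Rossi→Task T6 (43 min), Farahani→Task T3 (16 min), Osei→Task T2 (24 min), Jensen→Task T1 (64 min) — total 77+43+16+24+64 = 224 min.
Min-entry greedy (repeatedly take the single cheapest remaining cell) gives 259 min, worse by 35.
Swapping Farahani↔Huang (Farahani→Task T7 96 min, Huang→Task T3 59 min) adds 62.
No other one-to-one assignment undercuts 224 min.

Min total: 224 min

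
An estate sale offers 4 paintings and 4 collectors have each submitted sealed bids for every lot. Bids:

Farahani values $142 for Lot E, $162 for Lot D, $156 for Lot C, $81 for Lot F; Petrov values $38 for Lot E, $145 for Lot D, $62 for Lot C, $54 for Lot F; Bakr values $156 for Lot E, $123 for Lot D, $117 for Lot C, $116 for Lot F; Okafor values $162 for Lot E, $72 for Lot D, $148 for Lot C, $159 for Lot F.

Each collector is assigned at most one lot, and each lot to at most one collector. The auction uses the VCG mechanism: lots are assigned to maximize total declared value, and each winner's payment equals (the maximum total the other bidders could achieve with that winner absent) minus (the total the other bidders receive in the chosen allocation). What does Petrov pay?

Petrov pays $6.

Efficient allocation: Farahani→Lot C ($156), Petrov→Lot D ($145), Bakr→Lot E ($156), Okafor→Lot F ($159); total welfare W = $616.
Petrov receives Lot D at value $145, so the others get W − 145 = $471.
Without Petrov: best allocation of the remaining 3 bidders over all 4 lots is Farahani→Lot D ($162), Bakr→Lot E ($156), Okafor→Lot F ($159), total $477.
VCG payment = (others' best without Petrov) − (others' welfare with Petrov) = 477 − 471 = $6.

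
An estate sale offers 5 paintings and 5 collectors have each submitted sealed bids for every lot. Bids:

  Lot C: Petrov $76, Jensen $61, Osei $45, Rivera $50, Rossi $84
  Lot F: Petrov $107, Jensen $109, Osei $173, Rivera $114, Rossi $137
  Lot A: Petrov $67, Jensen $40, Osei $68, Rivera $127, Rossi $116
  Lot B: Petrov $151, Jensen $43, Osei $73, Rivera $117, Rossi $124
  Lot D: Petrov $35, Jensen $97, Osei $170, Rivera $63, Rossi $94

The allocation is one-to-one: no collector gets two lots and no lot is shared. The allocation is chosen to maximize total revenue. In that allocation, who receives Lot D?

Osei receives Lot D.

Optimal: Petrov→Lot B ($151), Jensen→Lot C ($61), Osei→Lot D ($170), Rivera→Lot A ($127), Rossi→Lot F ($137) — total 151+61+170+127+137 = $646.
Max-entry greedy (repeatedly take the single best remaining cell) gives $632, worse by 14.
Next-best assignment: Petrov→Lot B, Jensen→Lot F, Osei→Lot D, Rivera→Lot A, Rossi→Lot C = $641.
No other one-to-one assignment exceeds $646.
Osei's own top lot is Lot F ($173), but forcing Osei→Lot F and reassigning the rest optimally gives only $632 — worse by 14.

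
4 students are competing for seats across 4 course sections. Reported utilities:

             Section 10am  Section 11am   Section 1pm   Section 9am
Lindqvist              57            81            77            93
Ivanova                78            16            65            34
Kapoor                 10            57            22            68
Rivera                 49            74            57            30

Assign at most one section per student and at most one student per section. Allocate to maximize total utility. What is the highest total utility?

Optimal: Lindqvist→Section 1pm (77 points), Ivanova→Section 10am (78 points), Kapoor→Section 9am (68 points), Rivera→Section 11am (74 points) — total 77+78+68+74 = 297 points.
Max-entry greedy (repeatedly take the single best remaining cell) gives 267 points, worse by 30.

Maximum total: 297 points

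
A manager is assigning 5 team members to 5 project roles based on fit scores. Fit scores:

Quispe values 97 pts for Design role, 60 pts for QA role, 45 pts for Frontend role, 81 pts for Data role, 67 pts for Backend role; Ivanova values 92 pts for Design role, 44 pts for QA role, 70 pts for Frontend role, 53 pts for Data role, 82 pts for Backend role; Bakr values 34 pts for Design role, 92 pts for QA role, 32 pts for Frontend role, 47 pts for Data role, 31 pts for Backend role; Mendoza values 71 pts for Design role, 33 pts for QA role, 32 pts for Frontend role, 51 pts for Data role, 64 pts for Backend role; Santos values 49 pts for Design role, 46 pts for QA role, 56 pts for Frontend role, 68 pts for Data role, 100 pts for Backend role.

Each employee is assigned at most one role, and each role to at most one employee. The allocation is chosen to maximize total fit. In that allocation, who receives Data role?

This is the linear assignment problem.
Optimal: Quispe→Data role (81 pts), Ivanova→Frontend role (70 pts), Bakr→QA role (92 pts), Mendoza→Design role (71 pts), Santos→Backend role (100 pts) — total 81+70+92+71+100 = 414 pts.
Swapping Bakr↔Mendoza (Bakr→Design role 34 pts, Mendoza→QA role 33 pts) loses 96.
Quispe's own top role is Design role (97 pts), but forcing Quispe→Design role and reassigning the rest optimally gives only 410 pts — worse by 4.

Quispe receives Data role.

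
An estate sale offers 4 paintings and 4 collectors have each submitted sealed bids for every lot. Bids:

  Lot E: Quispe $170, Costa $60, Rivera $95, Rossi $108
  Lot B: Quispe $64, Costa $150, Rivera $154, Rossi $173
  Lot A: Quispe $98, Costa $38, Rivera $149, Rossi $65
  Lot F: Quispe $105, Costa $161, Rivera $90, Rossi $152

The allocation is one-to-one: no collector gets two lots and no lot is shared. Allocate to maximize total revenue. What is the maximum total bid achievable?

Optimal: Quispe→Lot E ($170), Costa→Lot F ($161), Rivera→Lot A ($149), Rossi→Lot B ($173) — total 170+161+149+173 = $653.
Row-greedy (each collector in turn takes its best remaining lot) gives $550, worse by 103.

Maximum total: $653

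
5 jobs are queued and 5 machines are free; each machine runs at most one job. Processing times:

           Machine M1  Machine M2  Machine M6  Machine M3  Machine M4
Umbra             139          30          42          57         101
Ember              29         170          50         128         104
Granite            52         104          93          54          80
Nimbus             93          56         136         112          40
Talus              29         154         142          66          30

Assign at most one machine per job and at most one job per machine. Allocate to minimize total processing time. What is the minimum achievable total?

Minimum total: 203 min

This is a one-to-one assignment (minimum-cost bipartite matching).
Optimal: Umbra→Machine M2 (30 min), Ember→Machine M6 (50 min), Granite→Machine M3 (54 min), Nimbus→Machine M4 (40 min), Talus→Machine M1 (29 min) — total 30+50+54+40+29 = 203 min.
Row-greedy (each job in turn takes its cheapest remaining machine) gives 295 min, worse by 92.
Checked against all permutations: 203 min is optimal.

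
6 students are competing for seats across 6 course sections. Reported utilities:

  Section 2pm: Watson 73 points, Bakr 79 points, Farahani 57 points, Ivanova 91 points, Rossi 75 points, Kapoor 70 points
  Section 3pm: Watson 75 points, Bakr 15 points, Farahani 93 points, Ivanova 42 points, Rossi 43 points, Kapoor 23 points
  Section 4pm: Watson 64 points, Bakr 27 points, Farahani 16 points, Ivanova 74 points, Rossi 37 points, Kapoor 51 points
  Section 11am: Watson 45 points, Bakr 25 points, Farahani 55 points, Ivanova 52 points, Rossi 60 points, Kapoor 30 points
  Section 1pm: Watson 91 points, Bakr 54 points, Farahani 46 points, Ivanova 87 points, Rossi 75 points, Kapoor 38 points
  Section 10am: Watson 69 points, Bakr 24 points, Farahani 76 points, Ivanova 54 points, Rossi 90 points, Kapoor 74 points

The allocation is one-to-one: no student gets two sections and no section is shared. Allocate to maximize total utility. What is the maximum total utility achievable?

Max total: 471 points

This is the linear assignment problem.
Optimal: Watson→Section 1pm (91 points), Bakr→Section 2pm (79 points), Farahani→Section 3pm (93 points), Ivanova→Section 4pm (74 points), Rossi→Section 11am (60 points), Kapoor→Section 10am (74 points) — total 91+79+93+74+60+74 = 471 points.
Column-greedy (each section in turn goes to its best remaining student) gives 436 points, worse by 35.
Next-best assignment: Watson→Section 4pm, Bakr→Section 2pm, Farahani→Section 3pm, Ivanova→Section 1pm, Rossi→Section 11am, Kapoor→Section 10am = 457 points.
Swapping Bakr↔Watson (Bakr→Section 1pm 54 points, Watson→Section 2pm 73 points) loses 43.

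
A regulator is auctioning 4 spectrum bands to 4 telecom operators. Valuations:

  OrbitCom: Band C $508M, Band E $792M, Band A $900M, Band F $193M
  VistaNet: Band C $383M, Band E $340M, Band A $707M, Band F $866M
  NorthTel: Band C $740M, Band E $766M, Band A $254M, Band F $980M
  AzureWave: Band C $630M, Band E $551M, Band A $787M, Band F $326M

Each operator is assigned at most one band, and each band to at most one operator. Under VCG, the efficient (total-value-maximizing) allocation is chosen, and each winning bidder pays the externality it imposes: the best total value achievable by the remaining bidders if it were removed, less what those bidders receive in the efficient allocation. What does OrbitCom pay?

OrbitCom pays $26M.

Efficient allocation: OrbitCom→Band E ($792M), VistaNet→Band F ($866M), NorthTel→Band C ($740M), AzureWave→Band A ($787M); total welfare W = $3185M.
OrbitCom receives Band E at value $792M, so the others get W − 792 = $2393M.
Without OrbitCom: best allocation of the remaining 3 bidders over all 4 bands is VistaNet→Band F ($866M), NorthTel→Band E ($766M), AzureWave→Band A ($787M), total $2419M.
VCG payment = (others' best without OrbitCom) − (others' welfare with OrbitCom) = 2419 − 2393 = $26M.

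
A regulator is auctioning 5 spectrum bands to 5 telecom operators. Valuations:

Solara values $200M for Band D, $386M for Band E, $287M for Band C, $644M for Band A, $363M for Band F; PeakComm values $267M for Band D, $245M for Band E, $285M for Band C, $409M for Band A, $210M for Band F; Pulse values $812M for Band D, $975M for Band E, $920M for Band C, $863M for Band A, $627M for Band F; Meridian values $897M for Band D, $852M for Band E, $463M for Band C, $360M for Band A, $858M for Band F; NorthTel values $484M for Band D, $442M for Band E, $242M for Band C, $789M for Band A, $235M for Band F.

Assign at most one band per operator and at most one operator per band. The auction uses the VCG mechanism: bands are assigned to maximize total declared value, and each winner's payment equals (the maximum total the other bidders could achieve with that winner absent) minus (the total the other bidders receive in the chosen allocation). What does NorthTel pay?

NorthTel pays $281M.

Efficient allocation: Solara→Band F ($363M), PeakComm→Band C ($285M), Pulse→Band E ($975M), Meridian→Band D ($897M), NorthTel→Band A ($789M); total welfare W = $3309M.
NorthTel receives Band A at value $789M, so the others get W − 789 = $2520M.
Without NorthTel: best allocation of the remaining 4 bidders over all 5 bands is Solara→Band A ($644M), PeakComm→Band C ($285M), Pulse→Band E ($975M), Meridian→Band D ($897M), total $2801M.
VCG payment = (others' best without NorthTel) − (others' welfare with NorthTel) = 2801 − 2520 = $281M.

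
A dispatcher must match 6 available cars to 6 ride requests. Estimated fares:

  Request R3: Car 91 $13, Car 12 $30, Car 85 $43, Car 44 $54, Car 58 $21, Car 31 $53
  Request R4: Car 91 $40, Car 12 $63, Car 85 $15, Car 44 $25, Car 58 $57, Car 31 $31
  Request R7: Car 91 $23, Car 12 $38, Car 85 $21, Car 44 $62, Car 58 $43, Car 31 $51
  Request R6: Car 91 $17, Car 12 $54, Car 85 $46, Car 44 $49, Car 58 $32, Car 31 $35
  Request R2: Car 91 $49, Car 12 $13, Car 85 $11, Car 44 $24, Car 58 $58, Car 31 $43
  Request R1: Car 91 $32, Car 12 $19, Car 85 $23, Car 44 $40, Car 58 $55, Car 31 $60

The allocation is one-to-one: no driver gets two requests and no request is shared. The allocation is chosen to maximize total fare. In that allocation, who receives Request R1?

This is a one-to-one assignment (maximum-weight bipartite matching).
Optimal: Car 91→Request R2 ($49), Car 12→Request R4 ($63), Car 85→Request R6 ($46), Car 44→Request R7 ($62), Car 58→Request R1 ($55), Car 31→Request R3 ($53) — total 49+63+46+62+55+53 = $328.
Max-entry greedy (repeatedly take the single best remaining cell) gives $302, worse by 26.
Swapping Car 31↔Car 91 (Car 31→Request R2 $43, Car 91→Request R3 $13) loses 46.
Checked against all permutations: $328 is optimal.
Car 58's own top request is Request R2 ($58), but forcing Car 58→Request R2 and reassigning the rest optimally gives only $317 — worse by 11.

Car 58 receives Request R1.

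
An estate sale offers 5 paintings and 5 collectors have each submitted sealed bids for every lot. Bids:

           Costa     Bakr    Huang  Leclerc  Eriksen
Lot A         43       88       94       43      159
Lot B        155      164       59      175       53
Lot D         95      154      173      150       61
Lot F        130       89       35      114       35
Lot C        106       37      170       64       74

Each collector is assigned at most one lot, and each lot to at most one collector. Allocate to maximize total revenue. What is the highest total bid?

Maximum total: $788

Treat this as an assignment problem: match each collector to one lot.
Optimal: Costa→Lot F ($130), Bakr→Lot D ($154), Huang→Lot C ($170), Leclerc→Lot B ($175), Eriksen→Lot A ($159) — total 130+154+170+175+159 = $788.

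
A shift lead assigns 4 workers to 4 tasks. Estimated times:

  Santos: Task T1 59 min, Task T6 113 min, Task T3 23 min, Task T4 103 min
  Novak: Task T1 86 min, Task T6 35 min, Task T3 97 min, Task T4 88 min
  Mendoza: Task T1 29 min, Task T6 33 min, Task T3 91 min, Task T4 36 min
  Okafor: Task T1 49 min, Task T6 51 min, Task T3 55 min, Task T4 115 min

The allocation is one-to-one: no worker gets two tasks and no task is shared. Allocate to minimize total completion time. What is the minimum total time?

Optimal: Santos→Task T3 (23 min), Novak→Task T6 (35 min), Mendoza→Task T4 (36 min), Okafor→Task T1 (49 min) — total 23+35+36+49 = 143 min.
Column-greedy (each task in turn goes to its cheapest remaining worker) gives 202 min, worse by 59.
Swapping Mendoza↔Santos (Mendoza→Task T3 91 min, Santos→Task T4 103 min) adds 135.
Every other assignment is strictly worse.

Min total: 143 min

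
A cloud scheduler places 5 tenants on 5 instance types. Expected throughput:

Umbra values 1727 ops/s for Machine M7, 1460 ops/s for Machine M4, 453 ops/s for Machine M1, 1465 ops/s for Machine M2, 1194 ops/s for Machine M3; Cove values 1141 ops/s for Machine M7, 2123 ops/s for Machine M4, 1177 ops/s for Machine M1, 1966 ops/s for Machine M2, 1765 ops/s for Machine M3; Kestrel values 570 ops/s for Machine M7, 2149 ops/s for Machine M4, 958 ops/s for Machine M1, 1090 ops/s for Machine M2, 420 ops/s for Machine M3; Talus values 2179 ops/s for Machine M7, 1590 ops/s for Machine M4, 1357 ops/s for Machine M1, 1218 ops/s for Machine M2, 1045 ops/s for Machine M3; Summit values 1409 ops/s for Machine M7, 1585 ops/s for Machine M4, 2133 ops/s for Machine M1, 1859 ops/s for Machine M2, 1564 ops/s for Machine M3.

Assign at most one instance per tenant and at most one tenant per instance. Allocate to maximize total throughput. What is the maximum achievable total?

Maximum total: 9691 ops/s

This is the linear assignment problem.
Optimal: Umbra→Machine M2 (1465 ops/s), Cove→Machine M3 (1765 ops/s), Kestrel→Machine M4 (2149 ops/s), Talus→Machine M7 (2179 ops/s), Summit→Machine M1 (2133 ops/s) — total 1465+1765+2149+2179+2133 = 9691 ops/s.
Row-greedy (each tenant in turn takes its best remaining instance) gives 7861 ops/s, worse by 1830.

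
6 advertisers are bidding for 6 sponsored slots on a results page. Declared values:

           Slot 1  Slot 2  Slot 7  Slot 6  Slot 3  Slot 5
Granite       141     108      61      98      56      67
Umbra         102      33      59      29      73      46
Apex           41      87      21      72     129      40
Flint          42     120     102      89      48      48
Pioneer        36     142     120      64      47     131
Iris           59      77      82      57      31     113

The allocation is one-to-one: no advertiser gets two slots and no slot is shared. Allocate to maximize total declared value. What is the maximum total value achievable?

Optimal: Granite→Slot 6 ($98), Umbra→Slot 1 ($102), Apex→Slot 3 ($129), Flint→Slot 7 ($102), Pioneer→Slot 2 ($142), Iris→Slot 5 ($113) — total 98+102+129+102+142+113 = $686.
Max-entry greedy (repeatedly take the single best remaining cell) gives $656, worse by 30.
Next-best assignment: Granite→Slot 6, Umbra→Slot 1, Apex→Slot 3, Flint→Slot 2, Pioneer→Slot 7, Iris→Slot 5 = $682.
Every other assignment is strictly worse.

Maximum total: $686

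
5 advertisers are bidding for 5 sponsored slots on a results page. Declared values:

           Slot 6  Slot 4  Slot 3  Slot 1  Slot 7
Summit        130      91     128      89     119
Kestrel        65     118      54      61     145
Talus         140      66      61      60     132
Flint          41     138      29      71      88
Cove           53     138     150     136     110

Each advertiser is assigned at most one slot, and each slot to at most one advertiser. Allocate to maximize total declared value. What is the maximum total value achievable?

Optimal: Summit→Slot 3 ($128), Kestrel→Slot 7 ($145), Talus→Slot 6 ($140), Flint→Slot 4 ($138), Cove→Slot 1 ($136) — total 128+145+140+138+136 = $687.
Max-entry greedy (repeatedly take the single best remaining cell) gives $662, worse by 25.
Next-best assignment: Summit→Slot 1, Kestrel→Slot 7, Talus→Slot 6, Flint→Slot 4, Cove→Slot 3 = $662.
Every other assignment is strictly worse.

Maximum total: $687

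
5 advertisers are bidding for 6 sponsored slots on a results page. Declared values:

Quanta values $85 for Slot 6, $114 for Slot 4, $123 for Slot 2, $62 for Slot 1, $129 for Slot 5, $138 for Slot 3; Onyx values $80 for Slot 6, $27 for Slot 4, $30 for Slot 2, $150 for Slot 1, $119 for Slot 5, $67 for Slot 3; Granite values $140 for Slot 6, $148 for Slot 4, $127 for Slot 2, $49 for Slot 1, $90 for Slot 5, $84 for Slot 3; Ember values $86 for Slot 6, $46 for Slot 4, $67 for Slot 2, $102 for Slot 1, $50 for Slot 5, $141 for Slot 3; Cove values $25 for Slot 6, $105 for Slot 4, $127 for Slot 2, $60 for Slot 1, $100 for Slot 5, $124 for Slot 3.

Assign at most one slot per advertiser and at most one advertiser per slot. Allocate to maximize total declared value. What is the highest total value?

Treat this as an assignment problem: match each advertiser to one slot.
Optimal: Quanta→Slot 5 ($129), Onyx→Slot 1 ($150), Granite→Slot 4 ($148), Ember→Slot 3 ($141), Cove→Slot 2 ($127) — total 129+150+148+141+127 = $695.
Row-greedy (each advertiser in turn takes its best remaining slot) gives $649, worse by 46.
Next-best assignment: Quanta→Slot 5, Onyx→Slot 1, Granite→Slot 6, Ember→Slot 3, Cove→Slot 2 = $687.

Max total: $695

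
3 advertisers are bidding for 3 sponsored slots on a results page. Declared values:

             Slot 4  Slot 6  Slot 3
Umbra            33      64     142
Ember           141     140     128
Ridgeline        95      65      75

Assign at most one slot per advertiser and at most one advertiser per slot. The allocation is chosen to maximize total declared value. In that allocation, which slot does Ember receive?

Ember receives Slot 6.

Optimal: Umbra→Slot 3 ($142), Ember→Slot 6 ($140), Ridgeline→Slot 4 ($95) — total 142+140+95 = $377.
Row-greedy (each advertiser in turn takes its best remaining slot) gives $348, worse by 29.
Ember's own top slot is Slot 4 ($141), but forcing Ember→Slot 4 and reassigning the rest optimally gives only $348 — worse by 29.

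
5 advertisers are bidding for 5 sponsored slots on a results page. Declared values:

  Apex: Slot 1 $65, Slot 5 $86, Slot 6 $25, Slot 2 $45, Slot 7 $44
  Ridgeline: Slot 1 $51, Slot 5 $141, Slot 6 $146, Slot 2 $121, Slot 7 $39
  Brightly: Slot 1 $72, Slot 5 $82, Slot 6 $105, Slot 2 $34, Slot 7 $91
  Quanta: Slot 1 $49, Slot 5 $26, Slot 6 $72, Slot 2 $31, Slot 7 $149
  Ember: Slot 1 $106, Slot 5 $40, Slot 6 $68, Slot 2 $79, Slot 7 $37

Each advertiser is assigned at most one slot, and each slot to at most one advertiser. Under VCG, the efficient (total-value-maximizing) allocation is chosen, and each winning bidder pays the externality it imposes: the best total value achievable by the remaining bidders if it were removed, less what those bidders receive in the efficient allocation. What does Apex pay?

Efficient allocation: Apex→Slot 5 ($86), Ridgeline→Slot 2 ($121), Brightly→Slot 6 ($105), Quanta→Slot 7 ($149), Ember→Slot 1 ($106); total welfare W = $567.
Apex receives Slot 5 at value $86, so the others get W − 86 = $481.
Without Apex: best allocation of the remaining 4 bidders over all 5 slots is Ridgeline→Slot 5 ($141), Brightly→Slot 6 ($105), Quanta→Slot 7 ($149), Ember→Slot 1 ($106), total $501.
VCG payment = (others' best without Apex) − (others' welfare with Apex) = 501 − 481 = $20.

Apex pays $20.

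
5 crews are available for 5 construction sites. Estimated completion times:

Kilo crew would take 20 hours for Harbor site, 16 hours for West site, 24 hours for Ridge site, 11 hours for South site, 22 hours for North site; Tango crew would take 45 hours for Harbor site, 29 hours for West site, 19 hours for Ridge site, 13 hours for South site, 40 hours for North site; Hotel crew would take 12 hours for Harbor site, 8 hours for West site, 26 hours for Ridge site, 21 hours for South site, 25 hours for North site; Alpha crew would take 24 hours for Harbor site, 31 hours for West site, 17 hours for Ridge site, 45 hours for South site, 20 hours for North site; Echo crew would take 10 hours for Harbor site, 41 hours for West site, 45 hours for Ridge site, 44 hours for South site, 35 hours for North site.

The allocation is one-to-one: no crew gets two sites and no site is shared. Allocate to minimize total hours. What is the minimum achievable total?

Min total: 68 hours

This is the linear assignment problem.
Optimal: Kilo crew→South site (11 hours), Tango crew→Ridge site (19 hours), Hotel crew→West site (8 hours), Alpha crew→North site (20 hours), Echo crew→Harbor site (10 hours) — total 11+19+8+20+10 = 68 hours.
Column-greedy (each site in turn goes to its cheapest remaining crew) gives 86 hours, worse by 18.
Every other assignment is strictly worse.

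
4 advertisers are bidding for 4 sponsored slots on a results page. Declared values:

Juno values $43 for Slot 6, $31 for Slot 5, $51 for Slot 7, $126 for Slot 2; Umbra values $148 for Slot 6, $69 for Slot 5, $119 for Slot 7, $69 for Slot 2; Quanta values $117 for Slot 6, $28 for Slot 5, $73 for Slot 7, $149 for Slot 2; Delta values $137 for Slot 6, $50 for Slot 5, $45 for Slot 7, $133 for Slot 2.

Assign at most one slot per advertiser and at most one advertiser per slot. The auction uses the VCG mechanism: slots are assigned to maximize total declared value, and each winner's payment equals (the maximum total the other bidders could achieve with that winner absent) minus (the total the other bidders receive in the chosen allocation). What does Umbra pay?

Efficient allocation: Juno→Slot 5 ($31), Umbra→Slot 7 ($119), Quanta→Slot 2 ($149), Delta→Slot 6 ($137); total welfare W = $436.
Umbra receives Slot 7 at value $119, so the others get W − 119 = $317.
Without Umbra: best allocation of the remaining 3 bidders over all 4 slots is Juno→Slot 7 ($51), Quanta→Slot 2 ($149), Delta→Slot 6 ($137), total $337.
VCG payment = (others' best without Umbra) − (others' welfare with Umbra) = 337 − 317 = $20.

Umbra pays $20.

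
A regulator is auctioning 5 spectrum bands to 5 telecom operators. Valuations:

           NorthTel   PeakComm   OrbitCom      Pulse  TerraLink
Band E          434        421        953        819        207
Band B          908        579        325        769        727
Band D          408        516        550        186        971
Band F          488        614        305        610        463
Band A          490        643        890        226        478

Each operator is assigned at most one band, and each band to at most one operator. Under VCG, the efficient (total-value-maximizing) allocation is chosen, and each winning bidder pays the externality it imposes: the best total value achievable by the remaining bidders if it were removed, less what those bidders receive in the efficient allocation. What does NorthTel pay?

Efficient allocation: NorthTel→Band B ($908M), PeakComm→Band F ($614M), OrbitCom→Band A ($890M), Pulse→Band E ($819M), TerraLink→Band D ($971M); total welfare W = $4202M.
NorthTel receives Band B at value $908M, so the others get W − 908 = $3294M.
Without NorthTel: best allocation of the remaining 4 bidders over all 5 bands is PeakComm→Band A ($643M), OrbitCom→Band E ($953M), Pulse→Band B ($769M), TerraLink→Band D ($971M), total $3336M.
VCG payment = (others' best without NorthTel) − (others' welfare with NorthTel) = 3336 − 3294 = $42M.

NorthTel pays $42M.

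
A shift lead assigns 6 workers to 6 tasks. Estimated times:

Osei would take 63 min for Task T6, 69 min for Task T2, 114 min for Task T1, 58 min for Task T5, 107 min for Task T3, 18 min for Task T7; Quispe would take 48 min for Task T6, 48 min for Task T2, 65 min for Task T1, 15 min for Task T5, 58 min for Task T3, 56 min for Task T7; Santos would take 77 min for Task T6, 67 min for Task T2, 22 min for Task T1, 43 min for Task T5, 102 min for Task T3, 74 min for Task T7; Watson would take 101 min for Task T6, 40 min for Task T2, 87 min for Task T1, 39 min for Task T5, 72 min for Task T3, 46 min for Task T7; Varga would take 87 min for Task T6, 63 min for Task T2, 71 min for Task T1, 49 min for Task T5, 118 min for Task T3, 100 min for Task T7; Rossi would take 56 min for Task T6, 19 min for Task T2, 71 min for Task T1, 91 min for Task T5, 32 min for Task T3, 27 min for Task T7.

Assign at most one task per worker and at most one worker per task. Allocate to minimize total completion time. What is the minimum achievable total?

Optimal: Osei→Task T7 (18 min), Quispe→Task T6 (48 min), Santos→Task T1 (22 min), Watson→Task T2 (40 min), Varga→Task T5 (49 min), Rossi→Task T3 (32 min) — total 18+48+22+40+49+32 = 209 min.
Min-entry greedy (repeatedly take the single cheapest remaining cell) gives 233 min, worse by 24.
Next-best assignment: Osei→Task T7, Quispe→Task T5, Santos→Task T1, Watson→Task T2, Varga→Task T6, Rossi→Task T3 = 214 min.
Swapping Rossi↔Watson (Rossi→Task T2 19 min, Watson→Task T3 72 min) adds 19.

Minimum total: 209 min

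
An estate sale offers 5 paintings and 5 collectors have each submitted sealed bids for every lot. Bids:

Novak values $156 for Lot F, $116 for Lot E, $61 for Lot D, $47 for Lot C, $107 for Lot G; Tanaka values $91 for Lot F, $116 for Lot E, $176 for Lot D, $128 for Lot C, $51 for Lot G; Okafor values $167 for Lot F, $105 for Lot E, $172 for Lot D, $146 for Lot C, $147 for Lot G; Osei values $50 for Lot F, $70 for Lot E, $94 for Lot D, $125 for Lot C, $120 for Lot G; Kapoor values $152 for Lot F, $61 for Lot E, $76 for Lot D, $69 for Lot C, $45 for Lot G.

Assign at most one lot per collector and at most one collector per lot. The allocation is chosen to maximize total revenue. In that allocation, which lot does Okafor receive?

This is a one-to-one assignment (maximum-weight bipartite matching).
Optimal: Novak→Lot E ($116), Tanaka→Lot D ($176), Okafor→Lot G ($147), Osei→Lot C ($125), Kapoor→Lot F ($152) — total 116+176+147+125+152 = $716.
Max-entry greedy (repeatedly take the single best remaining cell) gives $629, worse by 87.
Next-best assignment: Novak→Lot E, Tanaka→Lot D, Okafor→Lot C, Osei→Lot G, Kapoor→Lot F = $710.
No other one-to-one assignment exceeds $716.
Okafor's own top lot is Lot D ($172), but forcing Okafor→Lot D and reassigning the rest optimally gives only $688 — worse by 28.

Okafor receives Lot G.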